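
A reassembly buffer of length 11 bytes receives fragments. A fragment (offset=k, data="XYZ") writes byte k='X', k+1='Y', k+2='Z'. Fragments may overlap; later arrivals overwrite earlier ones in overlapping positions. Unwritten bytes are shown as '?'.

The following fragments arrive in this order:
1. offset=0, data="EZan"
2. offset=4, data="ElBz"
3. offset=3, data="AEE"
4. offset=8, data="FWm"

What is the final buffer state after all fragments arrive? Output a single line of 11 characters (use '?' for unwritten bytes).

Answer: EZaAEEBzFWm

Derivation:
Fragment 1: offset=0 data="EZan" -> buffer=EZan???????
Fragment 2: offset=4 data="ElBz" -> buffer=EZanElBz???
Fragment 3: offset=3 data="AEE" -> buffer=EZaAEEBz???
Fragment 4: offset=8 data="FWm" -> buffer=EZaAEEBzFWm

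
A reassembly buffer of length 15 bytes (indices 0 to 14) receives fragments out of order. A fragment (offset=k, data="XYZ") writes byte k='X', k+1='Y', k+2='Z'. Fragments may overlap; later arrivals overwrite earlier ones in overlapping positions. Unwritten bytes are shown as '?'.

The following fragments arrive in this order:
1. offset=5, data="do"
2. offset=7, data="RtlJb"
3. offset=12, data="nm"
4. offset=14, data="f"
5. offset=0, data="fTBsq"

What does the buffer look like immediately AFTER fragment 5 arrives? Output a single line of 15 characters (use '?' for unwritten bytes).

Answer: fTBsqdoRtlJbnmf

Derivation:
Fragment 1: offset=5 data="do" -> buffer=?????do????????
Fragment 2: offset=7 data="RtlJb" -> buffer=?????doRtlJb???
Fragment 3: offset=12 data="nm" -> buffer=?????doRtlJbnm?
Fragment 4: offset=14 data="f" -> buffer=?????doRtlJbnmf
Fragment 5: offset=0 data="fTBsq" -> buffer=fTBsqdoRtlJbnmf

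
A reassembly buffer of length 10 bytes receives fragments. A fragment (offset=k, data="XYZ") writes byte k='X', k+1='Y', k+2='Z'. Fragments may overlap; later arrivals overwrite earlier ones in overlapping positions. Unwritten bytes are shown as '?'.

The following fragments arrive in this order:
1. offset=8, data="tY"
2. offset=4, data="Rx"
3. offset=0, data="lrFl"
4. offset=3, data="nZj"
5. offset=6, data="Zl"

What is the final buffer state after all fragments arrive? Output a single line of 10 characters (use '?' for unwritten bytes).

Fragment 1: offset=8 data="tY" -> buffer=????????tY
Fragment 2: offset=4 data="Rx" -> buffer=????Rx??tY
Fragment 3: offset=0 data="lrFl" -> buffer=lrFlRx??tY
Fragment 4: offset=3 data="nZj" -> buffer=lrFnZj??tY
Fragment 5: offset=6 data="Zl" -> buffer=lrFnZjZltY

Answer: lrFnZjZltY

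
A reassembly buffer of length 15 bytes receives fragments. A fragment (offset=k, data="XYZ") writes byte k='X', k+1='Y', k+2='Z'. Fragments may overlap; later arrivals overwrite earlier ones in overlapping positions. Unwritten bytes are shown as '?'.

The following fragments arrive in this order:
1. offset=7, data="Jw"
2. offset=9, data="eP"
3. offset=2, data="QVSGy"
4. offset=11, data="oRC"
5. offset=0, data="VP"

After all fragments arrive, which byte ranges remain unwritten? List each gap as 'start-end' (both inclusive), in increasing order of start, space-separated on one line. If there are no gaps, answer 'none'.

Answer: 14-14

Derivation:
Fragment 1: offset=7 len=2
Fragment 2: offset=9 len=2
Fragment 3: offset=2 len=5
Fragment 4: offset=11 len=3
Fragment 5: offset=0 len=2
Gaps: 14-14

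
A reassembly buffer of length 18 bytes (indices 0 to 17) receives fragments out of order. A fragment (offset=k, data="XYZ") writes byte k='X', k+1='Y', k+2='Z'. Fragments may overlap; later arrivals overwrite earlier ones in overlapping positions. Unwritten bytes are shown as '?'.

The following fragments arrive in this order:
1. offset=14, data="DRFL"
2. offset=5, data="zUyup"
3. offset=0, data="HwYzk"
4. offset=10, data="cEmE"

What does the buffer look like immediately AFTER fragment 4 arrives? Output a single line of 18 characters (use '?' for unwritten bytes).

Fragment 1: offset=14 data="DRFL" -> buffer=??????????????DRFL
Fragment 2: offset=5 data="zUyup" -> buffer=?????zUyup????DRFL
Fragment 3: offset=0 data="HwYzk" -> buffer=HwYzkzUyup????DRFL
Fragment 4: offset=10 data="cEmE" -> buffer=HwYzkzUyupcEmEDRFL

Answer: HwYzkzUyupcEmEDRFL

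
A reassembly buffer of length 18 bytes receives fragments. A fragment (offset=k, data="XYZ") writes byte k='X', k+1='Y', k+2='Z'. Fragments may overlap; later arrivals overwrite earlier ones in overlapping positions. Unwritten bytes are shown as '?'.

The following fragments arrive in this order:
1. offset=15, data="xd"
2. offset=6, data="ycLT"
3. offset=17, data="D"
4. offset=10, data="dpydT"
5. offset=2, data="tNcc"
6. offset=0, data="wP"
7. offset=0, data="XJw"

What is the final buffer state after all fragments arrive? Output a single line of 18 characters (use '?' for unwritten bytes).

Answer: XJwNccycLTdpydTxdD

Derivation:
Fragment 1: offset=15 data="xd" -> buffer=???????????????xd?
Fragment 2: offset=6 data="ycLT" -> buffer=??????ycLT?????xd?
Fragment 3: offset=17 data="D" -> buffer=??????ycLT?????xdD
Fragment 4: offset=10 data="dpydT" -> buffer=??????ycLTdpydTxdD
Fragment 5: offset=2 data="tNcc" -> buffer=??tNccycLTdpydTxdD
Fragment 6: offset=0 data="wP" -> buffer=wPtNccycLTdpydTxdD
Fragment 7: offset=0 data="XJw" -> buffer=XJwNccycLTdpydTxdD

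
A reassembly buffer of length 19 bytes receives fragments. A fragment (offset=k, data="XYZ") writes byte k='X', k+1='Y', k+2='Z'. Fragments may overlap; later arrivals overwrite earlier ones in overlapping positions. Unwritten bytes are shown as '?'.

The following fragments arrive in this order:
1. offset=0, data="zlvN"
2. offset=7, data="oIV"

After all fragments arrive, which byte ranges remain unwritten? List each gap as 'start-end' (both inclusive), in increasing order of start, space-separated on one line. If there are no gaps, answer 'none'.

Fragment 1: offset=0 len=4
Fragment 2: offset=7 len=3
Gaps: 4-6 10-18

Answer: 4-6 10-18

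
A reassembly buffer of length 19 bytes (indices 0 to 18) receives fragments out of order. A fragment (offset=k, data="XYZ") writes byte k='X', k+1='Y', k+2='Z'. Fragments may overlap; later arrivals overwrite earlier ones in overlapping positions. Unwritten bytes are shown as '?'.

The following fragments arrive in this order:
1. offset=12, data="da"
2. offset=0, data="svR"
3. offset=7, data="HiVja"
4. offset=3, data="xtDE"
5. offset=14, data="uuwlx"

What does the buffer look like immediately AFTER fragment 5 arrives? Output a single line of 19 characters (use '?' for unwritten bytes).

Fragment 1: offset=12 data="da" -> buffer=????????????da?????
Fragment 2: offset=0 data="svR" -> buffer=svR?????????da?????
Fragment 3: offset=7 data="HiVja" -> buffer=svR????HiVjada?????
Fragment 4: offset=3 data="xtDE" -> buffer=svRxtDEHiVjada?????
Fragment 5: offset=14 data="uuwlx" -> buffer=svRxtDEHiVjadauuwlx

Answer: svRxtDEHiVjadauuwlx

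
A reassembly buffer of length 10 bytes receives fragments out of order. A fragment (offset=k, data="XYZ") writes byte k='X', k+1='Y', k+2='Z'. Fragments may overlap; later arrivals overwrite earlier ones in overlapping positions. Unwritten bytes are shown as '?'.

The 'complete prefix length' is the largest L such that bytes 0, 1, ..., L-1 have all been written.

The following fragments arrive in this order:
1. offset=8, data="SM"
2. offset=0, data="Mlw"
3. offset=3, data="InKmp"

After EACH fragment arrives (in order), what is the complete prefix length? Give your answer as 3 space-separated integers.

Fragment 1: offset=8 data="SM" -> buffer=????????SM -> prefix_len=0
Fragment 2: offset=0 data="Mlw" -> buffer=Mlw?????SM -> prefix_len=3
Fragment 3: offset=3 data="InKmp" -> buffer=MlwInKmpSM -> prefix_len=10

Answer: 0 3 10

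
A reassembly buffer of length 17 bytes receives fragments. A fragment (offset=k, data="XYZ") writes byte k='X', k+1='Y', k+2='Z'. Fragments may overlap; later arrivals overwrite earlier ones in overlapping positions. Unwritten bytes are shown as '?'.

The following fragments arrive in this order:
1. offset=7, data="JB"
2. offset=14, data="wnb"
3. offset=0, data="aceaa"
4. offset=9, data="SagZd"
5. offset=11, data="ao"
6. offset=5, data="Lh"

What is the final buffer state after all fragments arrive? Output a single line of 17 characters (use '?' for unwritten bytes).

Fragment 1: offset=7 data="JB" -> buffer=???????JB????????
Fragment 2: offset=14 data="wnb" -> buffer=???????JB?????wnb
Fragment 3: offset=0 data="aceaa" -> buffer=aceaa??JB?????wnb
Fragment 4: offset=9 data="SagZd" -> buffer=aceaa??JBSagZdwnb
Fragment 5: offset=11 data="ao" -> buffer=aceaa??JBSaaodwnb
Fragment 6: offset=5 data="Lh" -> buffer=aceaaLhJBSaaodwnb

Answer: aceaaLhJBSaaodwnb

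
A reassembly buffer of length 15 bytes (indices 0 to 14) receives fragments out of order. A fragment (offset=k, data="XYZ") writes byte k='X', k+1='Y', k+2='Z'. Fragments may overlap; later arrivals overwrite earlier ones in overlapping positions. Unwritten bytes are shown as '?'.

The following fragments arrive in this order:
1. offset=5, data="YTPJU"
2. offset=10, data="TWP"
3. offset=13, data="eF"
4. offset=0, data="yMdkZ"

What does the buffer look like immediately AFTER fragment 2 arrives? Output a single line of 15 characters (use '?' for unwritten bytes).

Answer: ?????YTPJUTWP??

Derivation:
Fragment 1: offset=5 data="YTPJU" -> buffer=?????YTPJU?????
Fragment 2: offset=10 data="TWP" -> buffer=?????YTPJUTWP??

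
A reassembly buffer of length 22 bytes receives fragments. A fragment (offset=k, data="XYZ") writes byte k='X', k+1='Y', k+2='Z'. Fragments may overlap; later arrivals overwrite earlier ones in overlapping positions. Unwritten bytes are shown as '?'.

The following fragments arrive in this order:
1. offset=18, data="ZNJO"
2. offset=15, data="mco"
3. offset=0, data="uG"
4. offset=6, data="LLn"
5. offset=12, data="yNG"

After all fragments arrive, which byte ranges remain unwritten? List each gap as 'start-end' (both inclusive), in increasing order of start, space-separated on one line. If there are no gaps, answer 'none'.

Fragment 1: offset=18 len=4
Fragment 2: offset=15 len=3
Fragment 3: offset=0 len=2
Fragment 4: offset=6 len=3
Fragment 5: offset=12 len=3
Gaps: 2-5 9-11

Answer: 2-5 9-11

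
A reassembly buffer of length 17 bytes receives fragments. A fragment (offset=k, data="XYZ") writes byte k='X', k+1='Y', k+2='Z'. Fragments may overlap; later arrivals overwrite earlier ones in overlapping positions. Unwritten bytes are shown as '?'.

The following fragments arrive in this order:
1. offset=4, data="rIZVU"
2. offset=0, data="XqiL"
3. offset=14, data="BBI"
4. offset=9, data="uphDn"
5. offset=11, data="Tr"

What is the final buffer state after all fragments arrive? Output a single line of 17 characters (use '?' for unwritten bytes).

Fragment 1: offset=4 data="rIZVU" -> buffer=????rIZVU????????
Fragment 2: offset=0 data="XqiL" -> buffer=XqiLrIZVU????????
Fragment 3: offset=14 data="BBI" -> buffer=XqiLrIZVU?????BBI
Fragment 4: offset=9 data="uphDn" -> buffer=XqiLrIZVUuphDnBBI
Fragment 5: offset=11 data="Tr" -> buffer=XqiLrIZVUupTrnBBI

Answer: XqiLrIZVUupTrnBBI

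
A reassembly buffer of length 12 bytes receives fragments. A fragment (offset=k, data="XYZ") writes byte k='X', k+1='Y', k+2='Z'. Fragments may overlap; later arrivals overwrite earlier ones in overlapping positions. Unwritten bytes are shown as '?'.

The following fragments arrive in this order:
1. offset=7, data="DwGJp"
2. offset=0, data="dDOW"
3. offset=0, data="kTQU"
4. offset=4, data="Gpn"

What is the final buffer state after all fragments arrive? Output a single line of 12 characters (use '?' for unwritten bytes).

Fragment 1: offset=7 data="DwGJp" -> buffer=???????DwGJp
Fragment 2: offset=0 data="dDOW" -> buffer=dDOW???DwGJp
Fragment 3: offset=0 data="kTQU" -> buffer=kTQU???DwGJp
Fragment 4: offset=4 data="Gpn" -> buffer=kTQUGpnDwGJp

Answer: kTQUGpnDwGJp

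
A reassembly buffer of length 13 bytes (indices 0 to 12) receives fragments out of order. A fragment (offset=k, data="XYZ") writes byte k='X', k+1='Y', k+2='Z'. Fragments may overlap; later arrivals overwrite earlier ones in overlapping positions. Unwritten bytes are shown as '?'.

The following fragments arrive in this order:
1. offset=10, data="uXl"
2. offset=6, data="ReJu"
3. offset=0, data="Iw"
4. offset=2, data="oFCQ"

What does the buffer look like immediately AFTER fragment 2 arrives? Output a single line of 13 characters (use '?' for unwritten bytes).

Fragment 1: offset=10 data="uXl" -> buffer=??????????uXl
Fragment 2: offset=6 data="ReJu" -> buffer=??????ReJuuXl

Answer: ??????ReJuuXl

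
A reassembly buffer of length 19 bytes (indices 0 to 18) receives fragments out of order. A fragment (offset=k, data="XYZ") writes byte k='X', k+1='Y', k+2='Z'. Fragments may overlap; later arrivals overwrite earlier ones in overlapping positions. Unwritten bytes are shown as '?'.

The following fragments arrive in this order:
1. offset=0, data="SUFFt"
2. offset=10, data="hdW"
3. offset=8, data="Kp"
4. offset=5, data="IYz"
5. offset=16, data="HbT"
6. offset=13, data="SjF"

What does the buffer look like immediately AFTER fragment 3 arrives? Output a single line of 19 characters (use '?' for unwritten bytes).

Answer: SUFFt???KphdW??????

Derivation:
Fragment 1: offset=0 data="SUFFt" -> buffer=SUFFt??????????????
Fragment 2: offset=10 data="hdW" -> buffer=SUFFt?????hdW??????
Fragment 3: offset=8 data="Kp" -> buffer=SUFFt???KphdW??????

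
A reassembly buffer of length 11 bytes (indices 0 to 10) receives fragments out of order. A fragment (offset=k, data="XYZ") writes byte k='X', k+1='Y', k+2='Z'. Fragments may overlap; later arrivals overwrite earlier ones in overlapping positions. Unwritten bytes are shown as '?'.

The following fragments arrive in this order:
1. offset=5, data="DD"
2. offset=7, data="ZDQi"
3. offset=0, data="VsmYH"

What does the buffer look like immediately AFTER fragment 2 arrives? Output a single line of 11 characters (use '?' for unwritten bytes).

Answer: ?????DDZDQi

Derivation:
Fragment 1: offset=5 data="DD" -> buffer=?????DD????
Fragment 2: offset=7 data="ZDQi" -> buffer=?????DDZDQi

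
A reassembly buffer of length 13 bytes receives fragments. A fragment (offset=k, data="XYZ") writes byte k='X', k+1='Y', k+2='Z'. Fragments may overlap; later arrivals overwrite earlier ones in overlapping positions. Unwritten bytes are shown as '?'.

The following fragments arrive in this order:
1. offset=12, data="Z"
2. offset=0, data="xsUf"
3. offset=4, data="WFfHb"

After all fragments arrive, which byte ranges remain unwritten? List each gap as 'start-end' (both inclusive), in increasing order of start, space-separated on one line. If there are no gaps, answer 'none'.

Fragment 1: offset=12 len=1
Fragment 2: offset=0 len=4
Fragment 3: offset=4 len=5
Gaps: 9-11

Answer: 9-11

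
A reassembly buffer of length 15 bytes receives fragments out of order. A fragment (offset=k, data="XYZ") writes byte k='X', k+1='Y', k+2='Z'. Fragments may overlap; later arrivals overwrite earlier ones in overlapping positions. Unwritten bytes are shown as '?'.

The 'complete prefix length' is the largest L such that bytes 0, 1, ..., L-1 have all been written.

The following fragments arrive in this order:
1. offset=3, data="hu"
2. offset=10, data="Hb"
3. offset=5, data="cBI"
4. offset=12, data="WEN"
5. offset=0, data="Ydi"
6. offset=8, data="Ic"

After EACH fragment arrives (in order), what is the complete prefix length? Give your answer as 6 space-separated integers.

Answer: 0 0 0 0 8 15

Derivation:
Fragment 1: offset=3 data="hu" -> buffer=???hu?????????? -> prefix_len=0
Fragment 2: offset=10 data="Hb" -> buffer=???hu?????Hb??? -> prefix_len=0
Fragment 3: offset=5 data="cBI" -> buffer=???hucBI??Hb??? -> prefix_len=0
Fragment 4: offset=12 data="WEN" -> buffer=???hucBI??HbWEN -> prefix_len=0
Fragment 5: offset=0 data="Ydi" -> buffer=YdihucBI??HbWEN -> prefix_len=8
Fragment 6: offset=8 data="Ic" -> buffer=YdihucBIIcHbWEN -> prefix_len=15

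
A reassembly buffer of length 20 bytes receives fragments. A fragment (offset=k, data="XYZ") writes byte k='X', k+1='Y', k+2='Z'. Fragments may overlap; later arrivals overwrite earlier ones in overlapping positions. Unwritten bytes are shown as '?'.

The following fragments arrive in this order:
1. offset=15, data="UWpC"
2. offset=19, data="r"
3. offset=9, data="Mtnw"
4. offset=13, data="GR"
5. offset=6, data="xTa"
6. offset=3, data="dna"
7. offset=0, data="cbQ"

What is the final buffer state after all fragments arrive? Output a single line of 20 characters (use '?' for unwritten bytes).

Answer: cbQdnaxTaMtnwGRUWpCr

Derivation:
Fragment 1: offset=15 data="UWpC" -> buffer=???????????????UWpC?
Fragment 2: offset=19 data="r" -> buffer=???????????????UWpCr
Fragment 3: offset=9 data="Mtnw" -> buffer=?????????Mtnw??UWpCr
Fragment 4: offset=13 data="GR" -> buffer=?????????MtnwGRUWpCr
Fragment 5: offset=6 data="xTa" -> buffer=??????xTaMtnwGRUWpCr
Fragment 6: offset=3 data="dna" -> buffer=???dnaxTaMtnwGRUWpCr
Fragment 7: offset=0 data="cbQ" -> buffer=cbQdnaxTaMtnwGRUWpCr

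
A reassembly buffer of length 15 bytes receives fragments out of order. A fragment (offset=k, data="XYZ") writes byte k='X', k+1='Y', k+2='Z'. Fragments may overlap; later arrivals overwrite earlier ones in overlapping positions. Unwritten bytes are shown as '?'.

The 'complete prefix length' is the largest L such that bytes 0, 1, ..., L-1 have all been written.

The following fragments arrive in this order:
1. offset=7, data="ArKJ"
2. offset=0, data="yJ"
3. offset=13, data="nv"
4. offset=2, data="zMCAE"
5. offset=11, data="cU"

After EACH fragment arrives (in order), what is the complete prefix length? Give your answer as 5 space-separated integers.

Fragment 1: offset=7 data="ArKJ" -> buffer=???????ArKJ???? -> prefix_len=0
Fragment 2: offset=0 data="yJ" -> buffer=yJ?????ArKJ???? -> prefix_len=2
Fragment 3: offset=13 data="nv" -> buffer=yJ?????ArKJ??nv -> prefix_len=2
Fragment 4: offset=2 data="zMCAE" -> buffer=yJzMCAEArKJ??nv -> prefix_len=11
Fragment 5: offset=11 data="cU" -> buffer=yJzMCAEArKJcUnv -> prefix_len=15

Answer: 0 2 2 11 15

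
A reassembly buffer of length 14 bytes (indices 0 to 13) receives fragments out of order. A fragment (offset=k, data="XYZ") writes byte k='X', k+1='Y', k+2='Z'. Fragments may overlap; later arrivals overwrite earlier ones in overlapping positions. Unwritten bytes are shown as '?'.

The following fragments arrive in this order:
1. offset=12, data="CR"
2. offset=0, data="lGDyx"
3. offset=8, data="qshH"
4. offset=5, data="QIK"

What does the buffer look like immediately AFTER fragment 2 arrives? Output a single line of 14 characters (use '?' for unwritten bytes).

Fragment 1: offset=12 data="CR" -> buffer=????????????CR
Fragment 2: offset=0 data="lGDyx" -> buffer=lGDyx???????CR

Answer: lGDyx???????CR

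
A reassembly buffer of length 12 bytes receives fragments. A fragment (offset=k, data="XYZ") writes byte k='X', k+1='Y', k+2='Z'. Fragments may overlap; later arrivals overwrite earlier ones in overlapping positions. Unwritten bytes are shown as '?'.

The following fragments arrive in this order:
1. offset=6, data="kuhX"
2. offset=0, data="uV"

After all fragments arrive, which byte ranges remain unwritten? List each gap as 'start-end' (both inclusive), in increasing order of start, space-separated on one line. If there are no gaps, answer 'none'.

Fragment 1: offset=6 len=4
Fragment 2: offset=0 len=2
Gaps: 2-5 10-11

Answer: 2-5 10-11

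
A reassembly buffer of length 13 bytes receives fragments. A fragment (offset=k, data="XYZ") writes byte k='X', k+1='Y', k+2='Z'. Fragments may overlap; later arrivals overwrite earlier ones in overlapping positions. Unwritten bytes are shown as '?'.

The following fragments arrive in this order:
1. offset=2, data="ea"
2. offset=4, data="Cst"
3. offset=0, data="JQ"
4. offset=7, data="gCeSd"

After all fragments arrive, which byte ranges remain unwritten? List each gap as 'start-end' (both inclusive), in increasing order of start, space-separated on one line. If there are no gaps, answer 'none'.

Fragment 1: offset=2 len=2
Fragment 2: offset=4 len=3
Fragment 3: offset=0 len=2
Fragment 4: offset=7 len=5
Gaps: 12-12

Answer: 12-12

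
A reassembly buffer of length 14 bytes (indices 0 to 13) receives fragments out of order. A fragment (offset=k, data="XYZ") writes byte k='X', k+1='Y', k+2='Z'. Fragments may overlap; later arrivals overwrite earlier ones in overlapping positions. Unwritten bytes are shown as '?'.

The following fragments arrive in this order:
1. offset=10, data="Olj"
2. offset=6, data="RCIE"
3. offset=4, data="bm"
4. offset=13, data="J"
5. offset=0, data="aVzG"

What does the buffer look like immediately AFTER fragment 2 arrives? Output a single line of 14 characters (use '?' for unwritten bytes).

Fragment 1: offset=10 data="Olj" -> buffer=??????????Olj?
Fragment 2: offset=6 data="RCIE" -> buffer=??????RCIEOlj?

Answer: ??????RCIEOlj?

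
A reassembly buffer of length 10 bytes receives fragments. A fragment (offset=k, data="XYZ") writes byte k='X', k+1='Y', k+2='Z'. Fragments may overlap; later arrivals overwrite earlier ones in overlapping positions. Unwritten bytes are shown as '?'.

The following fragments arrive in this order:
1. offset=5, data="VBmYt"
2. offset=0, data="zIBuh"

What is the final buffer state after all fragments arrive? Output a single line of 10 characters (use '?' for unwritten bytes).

Answer: zIBuhVBmYt

Derivation:
Fragment 1: offset=5 data="VBmYt" -> buffer=?????VBmYt
Fragment 2: offset=0 data="zIBuh" -> buffer=zIBuhVBmYt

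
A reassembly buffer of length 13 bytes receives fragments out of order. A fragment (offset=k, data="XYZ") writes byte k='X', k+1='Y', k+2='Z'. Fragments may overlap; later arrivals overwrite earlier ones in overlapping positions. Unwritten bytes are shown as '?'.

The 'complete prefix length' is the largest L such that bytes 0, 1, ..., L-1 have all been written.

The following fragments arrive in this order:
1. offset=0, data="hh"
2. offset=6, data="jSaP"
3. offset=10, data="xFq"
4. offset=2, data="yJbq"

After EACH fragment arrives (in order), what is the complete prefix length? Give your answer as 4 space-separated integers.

Answer: 2 2 2 13

Derivation:
Fragment 1: offset=0 data="hh" -> buffer=hh??????????? -> prefix_len=2
Fragment 2: offset=6 data="jSaP" -> buffer=hh????jSaP??? -> prefix_len=2
Fragment 3: offset=10 data="xFq" -> buffer=hh????jSaPxFq -> prefix_len=2
Fragment 4: offset=2 data="yJbq" -> buffer=hhyJbqjSaPxFq -> prefix_len=13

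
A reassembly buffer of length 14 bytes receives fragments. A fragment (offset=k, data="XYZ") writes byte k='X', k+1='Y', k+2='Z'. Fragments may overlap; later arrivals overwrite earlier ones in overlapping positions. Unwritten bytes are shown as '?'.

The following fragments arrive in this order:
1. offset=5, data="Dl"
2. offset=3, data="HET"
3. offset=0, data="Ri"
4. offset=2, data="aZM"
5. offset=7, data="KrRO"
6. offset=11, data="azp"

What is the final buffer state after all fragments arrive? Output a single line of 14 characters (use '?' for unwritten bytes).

Fragment 1: offset=5 data="Dl" -> buffer=?????Dl???????
Fragment 2: offset=3 data="HET" -> buffer=???HETl???????
Fragment 3: offset=0 data="Ri" -> buffer=Ri?HETl???????
Fragment 4: offset=2 data="aZM" -> buffer=RiaZMTl???????
Fragment 5: offset=7 data="KrRO" -> buffer=RiaZMTlKrRO???
Fragment 6: offset=11 data="azp" -> buffer=RiaZMTlKrROazp

Answer: RiaZMTlKrROazp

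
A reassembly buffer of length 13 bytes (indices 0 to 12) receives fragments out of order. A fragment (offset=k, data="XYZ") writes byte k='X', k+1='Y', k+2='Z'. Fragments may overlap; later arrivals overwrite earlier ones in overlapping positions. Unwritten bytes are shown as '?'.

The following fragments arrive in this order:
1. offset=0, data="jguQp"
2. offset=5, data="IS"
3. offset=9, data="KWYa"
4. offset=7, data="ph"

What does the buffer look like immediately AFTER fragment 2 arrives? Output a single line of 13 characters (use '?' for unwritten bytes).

Fragment 1: offset=0 data="jguQp" -> buffer=jguQp????????
Fragment 2: offset=5 data="IS" -> buffer=jguQpIS??????

Answer: jguQpIS??????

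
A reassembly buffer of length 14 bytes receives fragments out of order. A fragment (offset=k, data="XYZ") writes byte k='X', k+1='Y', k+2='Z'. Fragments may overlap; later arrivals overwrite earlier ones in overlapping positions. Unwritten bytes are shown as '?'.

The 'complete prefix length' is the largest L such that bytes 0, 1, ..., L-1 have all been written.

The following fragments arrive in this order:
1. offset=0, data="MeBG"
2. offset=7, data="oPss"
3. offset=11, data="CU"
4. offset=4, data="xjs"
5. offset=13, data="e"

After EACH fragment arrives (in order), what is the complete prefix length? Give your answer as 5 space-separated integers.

Fragment 1: offset=0 data="MeBG" -> buffer=MeBG?????????? -> prefix_len=4
Fragment 2: offset=7 data="oPss" -> buffer=MeBG???oPss??? -> prefix_len=4
Fragment 3: offset=11 data="CU" -> buffer=MeBG???oPssCU? -> prefix_len=4
Fragment 4: offset=4 data="xjs" -> buffer=MeBGxjsoPssCU? -> prefix_len=13
Fragment 5: offset=13 data="e" -> buffer=MeBGxjsoPssCUe -> prefix_len=14

Answer: 4 4 4 13 14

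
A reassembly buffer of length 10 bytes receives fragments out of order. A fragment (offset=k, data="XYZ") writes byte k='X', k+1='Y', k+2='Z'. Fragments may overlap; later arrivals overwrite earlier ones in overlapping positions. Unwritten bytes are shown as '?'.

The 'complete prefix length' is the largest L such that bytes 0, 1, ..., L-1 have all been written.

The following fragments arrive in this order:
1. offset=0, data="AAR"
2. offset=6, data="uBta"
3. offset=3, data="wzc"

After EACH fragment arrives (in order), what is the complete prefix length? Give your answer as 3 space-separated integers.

Fragment 1: offset=0 data="AAR" -> buffer=AAR??????? -> prefix_len=3
Fragment 2: offset=6 data="uBta" -> buffer=AAR???uBta -> prefix_len=3
Fragment 3: offset=3 data="wzc" -> buffer=AARwzcuBta -> prefix_len=10

Answer: 3 3 10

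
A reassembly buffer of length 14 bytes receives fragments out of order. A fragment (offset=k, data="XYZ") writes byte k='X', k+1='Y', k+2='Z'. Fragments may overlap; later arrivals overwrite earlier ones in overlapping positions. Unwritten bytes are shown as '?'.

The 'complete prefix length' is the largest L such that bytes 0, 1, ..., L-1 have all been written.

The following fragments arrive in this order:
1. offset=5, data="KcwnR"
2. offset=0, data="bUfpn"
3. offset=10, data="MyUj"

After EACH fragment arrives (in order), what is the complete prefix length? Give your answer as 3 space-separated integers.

Fragment 1: offset=5 data="KcwnR" -> buffer=?????KcwnR???? -> prefix_len=0
Fragment 2: offset=0 data="bUfpn" -> buffer=bUfpnKcwnR???? -> prefix_len=10
Fragment 3: offset=10 data="MyUj" -> buffer=bUfpnKcwnRMyUj -> prefix_len=14

Answer: 0 10 14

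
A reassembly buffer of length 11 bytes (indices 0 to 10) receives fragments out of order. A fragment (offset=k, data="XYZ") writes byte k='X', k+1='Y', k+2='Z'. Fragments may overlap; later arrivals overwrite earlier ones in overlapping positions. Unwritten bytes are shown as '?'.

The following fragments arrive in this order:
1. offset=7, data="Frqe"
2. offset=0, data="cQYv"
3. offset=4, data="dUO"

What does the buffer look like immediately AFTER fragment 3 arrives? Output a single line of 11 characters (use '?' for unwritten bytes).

Fragment 1: offset=7 data="Frqe" -> buffer=???????Frqe
Fragment 2: offset=0 data="cQYv" -> buffer=cQYv???Frqe
Fragment 3: offset=4 data="dUO" -> buffer=cQYvdUOFrqe

Answer: cQYvdUOFrqe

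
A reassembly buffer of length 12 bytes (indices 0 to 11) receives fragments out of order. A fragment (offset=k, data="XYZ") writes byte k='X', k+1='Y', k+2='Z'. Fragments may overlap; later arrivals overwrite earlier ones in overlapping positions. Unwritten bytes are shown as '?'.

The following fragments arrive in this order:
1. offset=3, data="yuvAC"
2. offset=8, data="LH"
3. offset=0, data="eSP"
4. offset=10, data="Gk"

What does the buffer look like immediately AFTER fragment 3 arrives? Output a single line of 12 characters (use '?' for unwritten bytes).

Answer: eSPyuvACLH??

Derivation:
Fragment 1: offset=3 data="yuvAC" -> buffer=???yuvAC????
Fragment 2: offset=8 data="LH" -> buffer=???yuvACLH??
Fragment 3: offset=0 data="eSP" -> buffer=eSPyuvACLH??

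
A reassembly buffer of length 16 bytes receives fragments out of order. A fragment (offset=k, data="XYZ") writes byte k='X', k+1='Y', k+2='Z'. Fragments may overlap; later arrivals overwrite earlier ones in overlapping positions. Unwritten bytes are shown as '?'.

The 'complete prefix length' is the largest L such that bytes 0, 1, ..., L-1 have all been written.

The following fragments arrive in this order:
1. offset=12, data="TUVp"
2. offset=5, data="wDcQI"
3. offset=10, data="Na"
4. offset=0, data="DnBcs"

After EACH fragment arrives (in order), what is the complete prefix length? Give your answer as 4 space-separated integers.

Answer: 0 0 0 16

Derivation:
Fragment 1: offset=12 data="TUVp" -> buffer=????????????TUVp -> prefix_len=0
Fragment 2: offset=5 data="wDcQI" -> buffer=?????wDcQI??TUVp -> prefix_len=0
Fragment 3: offset=10 data="Na" -> buffer=?????wDcQINaTUVp -> prefix_len=0
Fragment 4: offset=0 data="DnBcs" -> buffer=DnBcswDcQINaTUVp -> prefix_len=16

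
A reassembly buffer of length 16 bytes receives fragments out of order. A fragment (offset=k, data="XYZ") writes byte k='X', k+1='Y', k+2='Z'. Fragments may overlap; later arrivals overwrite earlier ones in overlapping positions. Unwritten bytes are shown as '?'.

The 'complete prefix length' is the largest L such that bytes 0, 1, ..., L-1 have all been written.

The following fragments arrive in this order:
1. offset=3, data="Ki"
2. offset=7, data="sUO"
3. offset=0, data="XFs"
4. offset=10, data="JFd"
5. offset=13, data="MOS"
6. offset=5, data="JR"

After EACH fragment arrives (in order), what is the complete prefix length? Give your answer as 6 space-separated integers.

Fragment 1: offset=3 data="Ki" -> buffer=???Ki??????????? -> prefix_len=0
Fragment 2: offset=7 data="sUO" -> buffer=???Ki??sUO?????? -> prefix_len=0
Fragment 3: offset=0 data="XFs" -> buffer=XFsKi??sUO?????? -> prefix_len=5
Fragment 4: offset=10 data="JFd" -> buffer=XFsKi??sUOJFd??? -> prefix_len=5
Fragment 5: offset=13 data="MOS" -> buffer=XFsKi??sUOJFdMOS -> prefix_len=5
Fragment 6: offset=5 data="JR" -> buffer=XFsKiJRsUOJFdMOS -> prefix_len=16

Answer: 0 0 5 5 5 16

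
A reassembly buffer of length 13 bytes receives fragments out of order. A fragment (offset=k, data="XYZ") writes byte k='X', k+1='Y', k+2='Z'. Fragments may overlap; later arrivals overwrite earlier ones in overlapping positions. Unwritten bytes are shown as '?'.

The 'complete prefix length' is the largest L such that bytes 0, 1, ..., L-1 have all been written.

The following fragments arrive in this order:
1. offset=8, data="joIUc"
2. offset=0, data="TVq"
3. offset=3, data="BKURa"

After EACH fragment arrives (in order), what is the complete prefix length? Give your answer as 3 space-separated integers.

Fragment 1: offset=8 data="joIUc" -> buffer=????????joIUc -> prefix_len=0
Fragment 2: offset=0 data="TVq" -> buffer=TVq?????joIUc -> prefix_len=3
Fragment 3: offset=3 data="BKURa" -> buffer=TVqBKURajoIUc -> prefix_len=13

Answer: 0 3 13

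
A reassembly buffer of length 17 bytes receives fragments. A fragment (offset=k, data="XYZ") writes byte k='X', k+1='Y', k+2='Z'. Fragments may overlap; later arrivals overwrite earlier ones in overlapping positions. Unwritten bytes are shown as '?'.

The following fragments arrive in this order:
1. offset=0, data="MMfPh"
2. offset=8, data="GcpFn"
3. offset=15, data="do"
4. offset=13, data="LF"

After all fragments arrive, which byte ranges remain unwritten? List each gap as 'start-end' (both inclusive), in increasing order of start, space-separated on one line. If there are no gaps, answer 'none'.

Fragment 1: offset=0 len=5
Fragment 2: offset=8 len=5
Fragment 3: offset=15 len=2
Fragment 4: offset=13 len=2
Gaps: 5-7

Answer: 5-7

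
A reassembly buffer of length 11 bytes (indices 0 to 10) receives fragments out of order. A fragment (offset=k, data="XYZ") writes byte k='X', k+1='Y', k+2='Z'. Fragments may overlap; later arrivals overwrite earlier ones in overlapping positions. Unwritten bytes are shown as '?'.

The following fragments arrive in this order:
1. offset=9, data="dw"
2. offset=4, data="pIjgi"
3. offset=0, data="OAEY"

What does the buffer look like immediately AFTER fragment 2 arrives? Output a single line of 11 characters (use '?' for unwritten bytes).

Fragment 1: offset=9 data="dw" -> buffer=?????????dw
Fragment 2: offset=4 data="pIjgi" -> buffer=????pIjgidw

Answer: ????pIjgidw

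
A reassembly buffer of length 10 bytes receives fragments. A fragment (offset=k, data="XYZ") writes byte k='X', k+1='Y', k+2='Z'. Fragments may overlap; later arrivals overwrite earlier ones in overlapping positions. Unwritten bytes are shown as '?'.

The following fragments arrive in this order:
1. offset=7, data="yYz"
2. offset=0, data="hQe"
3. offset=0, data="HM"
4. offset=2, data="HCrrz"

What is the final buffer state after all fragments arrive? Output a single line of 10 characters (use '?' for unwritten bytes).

Fragment 1: offset=7 data="yYz" -> buffer=???????yYz
Fragment 2: offset=0 data="hQe" -> buffer=hQe????yYz
Fragment 3: offset=0 data="HM" -> buffer=HMe????yYz
Fragment 4: offset=2 data="HCrrz" -> buffer=HMHCrrzyYz

Answer: HMHCrrzyYz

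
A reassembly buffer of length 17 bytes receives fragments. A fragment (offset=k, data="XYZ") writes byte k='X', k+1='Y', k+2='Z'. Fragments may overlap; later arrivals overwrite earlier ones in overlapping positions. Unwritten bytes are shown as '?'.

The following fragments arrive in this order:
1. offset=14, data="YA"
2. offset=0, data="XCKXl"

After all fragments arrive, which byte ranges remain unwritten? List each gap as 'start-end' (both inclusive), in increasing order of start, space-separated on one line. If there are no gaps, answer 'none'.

Answer: 5-13 16-16

Derivation:
Fragment 1: offset=14 len=2
Fragment 2: offset=0 len=5
Gaps: 5-13 16-16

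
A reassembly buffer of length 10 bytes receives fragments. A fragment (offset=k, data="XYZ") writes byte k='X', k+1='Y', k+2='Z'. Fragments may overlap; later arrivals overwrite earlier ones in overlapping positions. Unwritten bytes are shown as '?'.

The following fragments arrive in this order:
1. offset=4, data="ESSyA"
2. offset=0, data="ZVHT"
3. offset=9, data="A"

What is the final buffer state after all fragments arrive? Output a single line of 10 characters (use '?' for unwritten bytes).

Answer: ZVHTESSyAA

Derivation:
Fragment 1: offset=4 data="ESSyA" -> buffer=????ESSyA?
Fragment 2: offset=0 data="ZVHT" -> buffer=ZVHTESSyA?
Fragment 3: offset=9 data="A" -> buffer=ZVHTESSyAA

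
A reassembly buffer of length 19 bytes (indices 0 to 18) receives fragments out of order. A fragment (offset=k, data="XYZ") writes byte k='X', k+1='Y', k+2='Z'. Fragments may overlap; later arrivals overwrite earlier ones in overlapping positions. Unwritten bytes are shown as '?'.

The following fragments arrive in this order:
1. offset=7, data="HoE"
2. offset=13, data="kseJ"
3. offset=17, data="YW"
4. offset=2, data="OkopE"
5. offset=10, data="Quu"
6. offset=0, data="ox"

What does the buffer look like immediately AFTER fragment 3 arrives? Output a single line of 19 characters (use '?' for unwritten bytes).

Answer: ???????HoE???kseJYW

Derivation:
Fragment 1: offset=7 data="HoE" -> buffer=???????HoE?????????
Fragment 2: offset=13 data="kseJ" -> buffer=???????HoE???kseJ??
Fragment 3: offset=17 data="YW" -> buffer=???????HoE???kseJYW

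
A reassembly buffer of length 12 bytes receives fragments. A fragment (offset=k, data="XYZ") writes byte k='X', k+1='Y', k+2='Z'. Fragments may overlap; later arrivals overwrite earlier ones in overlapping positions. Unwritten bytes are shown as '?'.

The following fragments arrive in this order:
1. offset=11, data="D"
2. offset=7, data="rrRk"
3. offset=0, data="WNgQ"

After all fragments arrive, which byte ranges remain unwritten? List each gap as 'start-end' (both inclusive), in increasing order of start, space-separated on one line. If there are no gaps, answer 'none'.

Answer: 4-6

Derivation:
Fragment 1: offset=11 len=1
Fragment 2: offset=7 len=4
Fragment 3: offset=0 len=4
Gaps: 4-6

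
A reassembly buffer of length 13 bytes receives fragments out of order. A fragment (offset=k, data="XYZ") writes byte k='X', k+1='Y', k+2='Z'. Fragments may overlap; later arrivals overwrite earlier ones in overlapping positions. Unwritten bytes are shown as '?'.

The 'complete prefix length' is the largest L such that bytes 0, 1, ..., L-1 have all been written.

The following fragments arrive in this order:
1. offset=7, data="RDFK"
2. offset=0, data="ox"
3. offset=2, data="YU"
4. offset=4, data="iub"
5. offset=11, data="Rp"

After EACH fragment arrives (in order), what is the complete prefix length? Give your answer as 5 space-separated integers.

Answer: 0 2 4 11 13

Derivation:
Fragment 1: offset=7 data="RDFK" -> buffer=???????RDFK?? -> prefix_len=0
Fragment 2: offset=0 data="ox" -> buffer=ox?????RDFK?? -> prefix_len=2
Fragment 3: offset=2 data="YU" -> buffer=oxYU???RDFK?? -> prefix_len=4
Fragment 4: offset=4 data="iub" -> buffer=oxYUiubRDFK?? -> prefix_len=11
Fragment 5: offset=11 data="Rp" -> buffer=oxYUiubRDFKRp -> prefix_len=13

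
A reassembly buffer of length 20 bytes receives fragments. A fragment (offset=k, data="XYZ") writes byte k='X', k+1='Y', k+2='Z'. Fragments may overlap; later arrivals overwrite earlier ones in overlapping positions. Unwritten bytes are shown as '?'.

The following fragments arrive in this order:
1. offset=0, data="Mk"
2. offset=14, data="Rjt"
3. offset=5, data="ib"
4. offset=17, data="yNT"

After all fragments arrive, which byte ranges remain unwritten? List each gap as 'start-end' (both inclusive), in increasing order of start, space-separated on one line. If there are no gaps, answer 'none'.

Fragment 1: offset=0 len=2
Fragment 2: offset=14 len=3
Fragment 3: offset=5 len=2
Fragment 4: offset=17 len=3
Gaps: 2-4 7-13

Answer: 2-4 7-13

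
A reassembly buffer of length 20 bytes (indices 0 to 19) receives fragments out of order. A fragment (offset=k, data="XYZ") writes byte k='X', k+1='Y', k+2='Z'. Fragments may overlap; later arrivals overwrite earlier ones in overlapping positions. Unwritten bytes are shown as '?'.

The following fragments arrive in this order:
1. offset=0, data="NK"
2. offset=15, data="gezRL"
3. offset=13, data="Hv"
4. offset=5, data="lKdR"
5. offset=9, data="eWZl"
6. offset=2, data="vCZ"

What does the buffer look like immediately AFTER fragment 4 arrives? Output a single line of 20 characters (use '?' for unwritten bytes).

Fragment 1: offset=0 data="NK" -> buffer=NK??????????????????
Fragment 2: offset=15 data="gezRL" -> buffer=NK?????????????gezRL
Fragment 3: offset=13 data="Hv" -> buffer=NK???????????HvgezRL
Fragment 4: offset=5 data="lKdR" -> buffer=NK???lKdR????HvgezRL

Answer: NK???lKdR????HvgezRL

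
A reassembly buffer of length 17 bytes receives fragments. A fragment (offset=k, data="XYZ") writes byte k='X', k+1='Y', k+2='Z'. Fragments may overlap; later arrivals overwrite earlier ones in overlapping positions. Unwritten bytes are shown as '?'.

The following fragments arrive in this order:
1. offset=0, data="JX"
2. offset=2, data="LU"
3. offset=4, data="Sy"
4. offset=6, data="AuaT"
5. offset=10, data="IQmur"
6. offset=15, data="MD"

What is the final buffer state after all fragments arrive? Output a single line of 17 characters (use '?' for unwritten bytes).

Answer: JXLUSyAuaTIQmurMD

Derivation:
Fragment 1: offset=0 data="JX" -> buffer=JX???????????????
Fragment 2: offset=2 data="LU" -> buffer=JXLU?????????????
Fragment 3: offset=4 data="Sy" -> buffer=JXLUSy???????????
Fragment 4: offset=6 data="AuaT" -> buffer=JXLUSyAuaT???????
Fragment 5: offset=10 data="IQmur" -> buffer=JXLUSyAuaTIQmur??
Fragment 6: offset=15 data="MD" -> buffer=JXLUSyAuaTIQmurMD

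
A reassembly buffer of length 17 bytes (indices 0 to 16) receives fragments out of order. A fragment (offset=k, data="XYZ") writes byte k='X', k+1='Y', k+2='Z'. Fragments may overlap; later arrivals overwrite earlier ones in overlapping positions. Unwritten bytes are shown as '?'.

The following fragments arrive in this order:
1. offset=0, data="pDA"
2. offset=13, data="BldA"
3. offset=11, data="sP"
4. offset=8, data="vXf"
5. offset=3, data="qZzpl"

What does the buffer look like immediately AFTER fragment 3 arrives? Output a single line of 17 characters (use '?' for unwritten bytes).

Fragment 1: offset=0 data="pDA" -> buffer=pDA??????????????
Fragment 2: offset=13 data="BldA" -> buffer=pDA??????????BldA
Fragment 3: offset=11 data="sP" -> buffer=pDA????????sPBldA

Answer: pDA????????sPBldA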